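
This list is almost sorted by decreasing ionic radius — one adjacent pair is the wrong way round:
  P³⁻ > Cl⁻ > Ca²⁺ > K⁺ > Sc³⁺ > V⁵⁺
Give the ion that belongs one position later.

Ca²⁺

Scanning neighbour by neighbour, only Ca²⁺/K⁺ violates a trend: they are isoelectronic (18 e⁻) and Ca has more protons than K (20 vs 19), making Ca²⁺ smaller. That makes Ca²⁺ the one sitting a position early relative to where it belongs.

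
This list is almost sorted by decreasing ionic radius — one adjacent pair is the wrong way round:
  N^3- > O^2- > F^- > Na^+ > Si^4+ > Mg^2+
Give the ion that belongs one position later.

Check each adjacent pair. Si^4+ and Mg^2+ are reversed: they are isoelectronic (10 e⁻) and Si has more protons than Mg (14 vs 12), making Si^4+ smaller. No other neighbouring pair contradicts the periodic trends, so Si^4+ is the ion listed too early.

Si^4+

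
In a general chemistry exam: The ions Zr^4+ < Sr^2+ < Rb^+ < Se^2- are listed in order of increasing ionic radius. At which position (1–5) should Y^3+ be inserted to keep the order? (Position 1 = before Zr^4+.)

These species are isoelectronic with 36 electrons. The only difference is the number of protons: Zr^4+ (Z=40), Y^3+ (Z=39), Sr^2+ (Z=38), Rb^+ (Z=37), Se^2- (Z=34). The strongest nuclear pull (Zr^4+) gives the smallest ion.
The complete sequence is Zr^4+ < Y^3+ < Sr^2+ < Rb^+ < Se^2-. Y^3+ sits at position 2.

2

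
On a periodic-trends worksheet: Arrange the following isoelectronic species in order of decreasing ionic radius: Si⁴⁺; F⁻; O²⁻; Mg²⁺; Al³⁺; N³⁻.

N³⁻ > O²⁻ > F⁻ > Mg²⁺ > Al³⁺ > Si⁴⁺

Isoelectronic series (10 e⁻ each). Size is set by nuclear charge: more protons means a smaller ion. Si⁴⁺ (Z=14), Al³⁺ (Z=13), Mg²⁺ (Z=12), F⁻ (Z=9), O²⁻ (Z=8), N³⁻ (Z=7).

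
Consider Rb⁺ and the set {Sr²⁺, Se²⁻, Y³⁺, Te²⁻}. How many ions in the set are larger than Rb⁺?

2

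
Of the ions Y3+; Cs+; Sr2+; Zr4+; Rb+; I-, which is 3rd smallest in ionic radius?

Work out protons and electrons: Zr4+ has 36 e⁻ (Z=40), Y3+ has 36 e⁻ (Z=39), Sr2+ has 36 e⁻ (Z=38), Rb+ has 36 e⁻ (Z=37), Cs+ has 54 e⁻ (Z=55), I- has 54 e⁻ (Z=53). Zr4+ < Y3+ (both 36 e⁻, Z=40>39); Y3+ < Sr2+ (both 36 e⁻, Z=39>38); Sr2+ < Rb+ (isoelectronic, higher Z=38 is smaller); Rb+ < Cs+ (same group, 1 shell fewer); Cs+ < I- (both 54 e⁻, Z=55>53).
Full ascending order: Zr4+ < Y3+ < Sr2+ < Rb+ < Cs+ < I-. Counting from the smallest, position 3 is Sr2+.

Sr2+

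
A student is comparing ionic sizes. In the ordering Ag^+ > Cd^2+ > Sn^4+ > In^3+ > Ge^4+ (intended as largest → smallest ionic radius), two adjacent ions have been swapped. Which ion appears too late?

In^3+

Scanning neighbour by neighbour, only Sn^4+/In^3+ violates a trend: they are isoelectronic (46 e⁻) and Sn has more protons than In (50 vs 49), making Sn^4+ smaller. That makes In^3+ the one sitting a position late relative to where it belongs.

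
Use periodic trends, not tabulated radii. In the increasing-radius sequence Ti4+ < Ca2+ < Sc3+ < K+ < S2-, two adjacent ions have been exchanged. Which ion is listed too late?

Check each adjacent pair. Ca2+ and Sc3+ are reversed: they are isoelectronic (18 e⁻) and Sc has more protons than Ca (21 vs 20), making Sc3+ smaller. No other neighbouring pair contradicts the periodic trends, so Sc3+ is the ion listed too late.

Sc3+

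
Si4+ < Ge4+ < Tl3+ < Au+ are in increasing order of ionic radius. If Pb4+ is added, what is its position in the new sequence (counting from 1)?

3

Tabulating Z and e⁻: Si4+: 10 e⁻, Z=14, Ge4+: 28 e⁻, Z=32, Pb4+: 78 e⁻, Z=82, Tl3+: 78 e⁻, Z=81, Au+: 78 e⁻, Z=79. Si4+ < Ge4+ (same group, 1 shell fewer); Ge4+ < Pb4+ (same group, period 4 vs 6); Pb4+ < Tl3+ (both 78 e⁻, Z=82>81); Tl3+ < Au+ (both 78 e⁻, Z=81>79).
With Pb4+ included the full order is Si4+ < Ge4+ < Pb4+ < Tl3+ < Au+, so it takes position 3.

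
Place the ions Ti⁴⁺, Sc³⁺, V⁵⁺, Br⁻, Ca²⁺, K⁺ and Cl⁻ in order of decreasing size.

Tabulating Z and e⁻: V⁵⁺: 18 e⁻, Z=23, Ti⁴⁺: 18 e⁻, Z=22, Sc³⁺: 18 e⁻, Z=21, Ca²⁺: 18 e⁻, Z=20, K⁺: 18 e⁻, Z=19, Cl⁻: 18 e⁻, Z=17, Br⁻: 36 e⁻, Z=35. V⁵⁺ < Ti⁴⁺ (both 18 e⁻, Z=23>22); Ti⁴⁺ < Sc³⁺ (isoelectronic, higher Z=22 is smaller); Sc³⁺ < Ca²⁺ (isoelectronic, higher Z=21 is smaller); Ca²⁺ < K⁺ (both 18 e⁻, Z=20>19); K⁺ < Cl⁻ (isoelectronic, higher Z=19 is smaller); Cl⁻ < Br⁻ (same group, period 3 vs 4).

Br⁻ > Cl⁻ > K⁺ > Ca²⁺ > Sc³⁺ > Ti⁴⁺ > V⁵⁺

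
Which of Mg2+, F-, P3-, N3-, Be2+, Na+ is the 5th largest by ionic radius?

First list Z and electron count for each: Be2+: 2 e⁻, Z=4, Mg2+: 10 e⁻, Z=12, Na+: 10 e⁻, Z=11, F-: 10 e⁻, Z=9, N3-: 10 e⁻, Z=7, P3-: 18 e⁻, Z=15. Be2+ < Mg2+ (same group, 1 shell fewer); Mg2+ < Na+ (both 10 e⁻, Z=12>11); Na+ < F- (both 10 e⁻, Z=11>9); F- < N3- (isoelectronic, higher Z=9 is smaller); N3- < P3- (same group, 1 shell fewer).
That gives Be2+ < Mg2+ < Na+ < F- < N3- < P3-. From the largest end, number 5 is Mg2+.

Mg2+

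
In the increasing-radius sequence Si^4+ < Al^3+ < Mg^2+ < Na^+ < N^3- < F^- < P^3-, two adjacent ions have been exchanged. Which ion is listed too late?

F^-

The pair N^3-, F^- is the wrong way round — they are isoelectronic (10 e⁻) and F has more protons than N (9 vs 7), making F^- smaller. All other adjacent pairs agree with periodic trends, so F^- is the misplaced ion.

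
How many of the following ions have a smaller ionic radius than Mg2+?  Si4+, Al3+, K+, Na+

2

Work out protons and electrons: Si4+ has 10 e⁻ (Z=14), Al3+ has 10 e⁻ (Z=13), Mg2+ has 10 e⁻ (Z=12), Na+ has 10 e⁻ (Z=11), K+ has 18 e⁻ (Z=19). Si4+ < Al3+ (isoelectronic, higher Z=14 is smaller); Al3+ < Mg2+ (both 10 e⁻, Z=13>12); Mg2+ < Na+ (both 10 e⁻, Z=12>11); Na+ < K+ (same group, 1 shell fewer).
Relative to Mg2+, the ions that are smaller are Si4+, Al3+. That's 2.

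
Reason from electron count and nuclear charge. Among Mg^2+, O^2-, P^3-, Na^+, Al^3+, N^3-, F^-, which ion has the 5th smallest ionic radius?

O^2-

Al^3+ (Z=13, 10 e⁻), Mg^2+ (Z=12, 10 e⁻), Na^+ (Z=11, 10 e⁻), F^- (Z=9, 10 e⁻), O^2- (Z=8, 10 e⁻), N^3- (Z=7, 10 e⁻), P^3- (Z=15, 18 e⁻). Al^3+ < Mg^2+ (isoelectronic, higher Z=13 is smaller); Mg^2+ < Na^+ (both 10 e⁻, Z=12>11); Na^+ < F^- (isoelectronic, higher Z=11 is smaller); F^- < O^2- (isoelectronic, higher Z=9 is smaller); O^2- < N^3- (both 10 e⁻, Z=8>7); N^3- < P^3- (same group, period 2 vs 3).
Ordering: Al^3+ < Mg^2+ < Na^+ < F^- < O^2- < N^3- < P^3-. The 5th smallest is O^2-.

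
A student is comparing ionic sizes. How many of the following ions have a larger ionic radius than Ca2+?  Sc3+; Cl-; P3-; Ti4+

All of these have 18 electrons (isoelectronic). With the same electron cloud, the ion with the most protons pulls it in tightest. Nuclear charges: Ti4+ (Z=22), Sc3+ (Z=21), Ca2+ (Z=20), Cl- (Z=17), P3- (Z=15). Highest Z is smallest.
Placing each against Ca2+: smaller — Ti4+, Sc3+; larger — Cl-, P3-. So 2 are larger.

2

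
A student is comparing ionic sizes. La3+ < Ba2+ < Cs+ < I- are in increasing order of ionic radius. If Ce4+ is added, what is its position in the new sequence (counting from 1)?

1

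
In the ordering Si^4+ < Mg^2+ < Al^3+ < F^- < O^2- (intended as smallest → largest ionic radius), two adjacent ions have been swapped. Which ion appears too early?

Mg^2+

Scanning neighbour by neighbour, only Mg^2+/Al^3+ violates a trend: they are isoelectronic (10 e⁻) and Al has more protons than Mg (13 vs 12), making Al^3+ smaller. That makes Mg^2+ the one sitting a position early relative to where it belongs.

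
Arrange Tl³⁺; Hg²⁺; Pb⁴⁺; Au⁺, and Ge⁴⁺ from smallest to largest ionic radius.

Ge⁴⁺ < Pb⁴⁺ < Tl³⁺ < Hg²⁺ < Au⁺

Electron counts and nuclear charges: Ge⁴⁺ (Z=32, 28 e⁻), Pb⁴⁺ (Z=82, 78 e⁻), Tl³⁺ (Z=81, 78 e⁻), Hg²⁺ (Z=80, 78 e⁻), Au⁺ (Z=79, 78 e⁻). Ge⁴⁺ < Pb⁴⁺ (same group, 2 shells fewer); Pb⁴⁺ < Tl³⁺ (isoelectronic, higher Z=82 is smaller); Tl³⁺ < Hg²⁺ (isoelectronic, higher Z=81 is smaller); Hg²⁺ < Au⁺ (both 78 e⁻, Z=80>79).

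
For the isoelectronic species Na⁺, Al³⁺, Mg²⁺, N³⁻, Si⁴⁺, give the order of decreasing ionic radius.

N³⁻ > Na⁺ > Mg²⁺ > Al³⁺ > Si⁴⁺

Each ion has 10 electrons. The ranking follows nuclear charge in reverse — greater Z gives a smaller radius. Si⁴⁺ (Z=14), Al³⁺ (Z=13), Mg²⁺ (Z=12), Na⁺ (Z=11), N³⁻ (Z=7).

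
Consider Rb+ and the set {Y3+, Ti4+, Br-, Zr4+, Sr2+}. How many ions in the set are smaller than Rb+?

4

First list Z and electron count for each: Ti4+: 18 e⁻, Z=22, Zr4+: 36 e⁻, Z=40, Y3+: 36 e⁻, Z=39, Sr2+: 36 e⁻, Z=38, Rb+: 36 e⁻, Z=37, Br-: 36 e⁻, Z=35. Ti4+ < Zr4+ (same group, period 4 vs 5); Zr4+ < Y3+ (isoelectronic, higher Z=40 is smaller); Y3+ < Sr2+ (isoelectronic, higher Z=39 is smaller); Sr2+ < Rb+ (isoelectronic, higher Z=38 is smaller); Rb+ < Br- (isoelectronic, higher Z=37 is smaller).
Overall: Ti4+ < Zr4+ < Y3+ < Sr2+ < Rb+ < Br-. Rb+ has 4 below it and 1 above. That's 4.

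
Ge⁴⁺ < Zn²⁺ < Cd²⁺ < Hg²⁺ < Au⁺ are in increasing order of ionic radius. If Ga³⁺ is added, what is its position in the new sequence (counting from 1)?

2

Work out protons and electrons: Ge⁴⁺: 28 e⁻, Z=32, Ga³⁺: 28 e⁻, Z=31, Zn²⁺: 28 e⁻, Z=30, Cd²⁺: 46 e⁻, Z=48, Hg²⁺: 78 e⁻, Z=80, Au⁺: 78 e⁻, Z=79. Ge⁴⁺ < Ga³⁺ (both 28 e⁻, Z=32>31); Ga³⁺ < Zn²⁺ (both 28 e⁻, Z=31>30); Zn²⁺ < Cd²⁺ (same group, period 4 vs 5); Cd²⁺ < Hg²⁺ (same group, period 5 vs 6); Hg²⁺ < Au⁺ (isoelectronic, higher Z=80 is smaller).
Putting Ga³⁺ in gives Ge⁴⁺ < Ga³⁺ < Zn²⁺ < Cd²⁺ < Hg²⁺ < Au⁺; it lands at slot 2.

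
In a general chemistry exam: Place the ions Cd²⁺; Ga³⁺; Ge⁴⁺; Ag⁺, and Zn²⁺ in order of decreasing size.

First list Z and electron count for each: Ge⁴⁺: 28 e⁻, Z=32, Ga³⁺: 28 e⁻, Z=31, Zn²⁺: 28 e⁻, Z=30, Cd²⁺: 46 e⁻, Z=48, Ag⁺: 46 e⁻, Z=47. Ge⁴⁺ < Ga³⁺ (both 28 e⁻, Z=32>31); Ga³⁺ < Zn²⁺ (isoelectronic, higher Z=31 is smaller); Zn²⁺ < Cd²⁺ (same group, period 4 vs 5); Cd²⁺ < Ag⁺ (both 46 e⁻, Z=48>47).

Ag⁺ > Cd²⁺ > Zn²⁺ > Ga³⁺ > Ge⁴⁺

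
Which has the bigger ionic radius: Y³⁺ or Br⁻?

These species are isoelectronic with 36 electrons. The only difference is the number of protons: Y³⁺ (Z=39), Br⁻ (Z=35). The strongest nuclear pull (Y³⁺) gives the smallest ion.

Br⁻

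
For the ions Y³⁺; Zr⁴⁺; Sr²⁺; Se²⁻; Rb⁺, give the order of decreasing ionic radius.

Each ion has 36 electrons. The ranking follows nuclear charge in reverse — greater Z gives a smaller radius. Zr⁴⁺ (Z=40), Y³⁺ (Z=39), Sr²⁺ (Z=38), Rb⁺ (Z=37), Se²⁻ (Z=34).

Se²⁻ > Rb⁺ > Sr²⁺ > Y³⁺ > Zr⁴⁺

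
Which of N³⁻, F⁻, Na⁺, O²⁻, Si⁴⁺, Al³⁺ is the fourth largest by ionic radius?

Na⁺

Each ion has 10 electrons. The ranking follows nuclear charge in reverse — greater Z gives a smaller radius. Si⁴⁺ (Z=14), Al³⁺ (Z=13), Na⁺ (Z=11), F⁻ (Z=9), O²⁻ (Z=8), N³⁻ (Z=7).
Full ascending order: Si⁴⁺ < Al³⁺ < Na⁺ < F⁻ < O²⁻ < N³⁻. Counting from the largest, position 4 is Na⁺.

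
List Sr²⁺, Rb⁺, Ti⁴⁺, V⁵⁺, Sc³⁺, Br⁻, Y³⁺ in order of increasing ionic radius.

Work out protons and electrons: V⁵⁺: 18 e⁻, Z=23, Ti⁴⁺: 18 e⁻, Z=22, Sc³⁺: 18 e⁻, Z=21, Y³⁺: 36 e⁻, Z=39, Sr²⁺: 36 e⁻, Z=38, Rb⁺: 36 e⁻, Z=37, Br⁻: 36 e⁻, Z=35. V⁵⁺ < Ti⁴⁺ (both 18 e⁻, Z=23>22); Ti⁴⁺ < Sc³⁺ (isoelectronic, higher Z=22 is smaller); Sc³⁺ < Y³⁺ (same group, 1 shell fewer); Y³⁺ < Sr²⁺ (isoelectronic, higher Z=39 is smaller); Sr²⁺ < Rb⁺ (both 36 e⁻, Z=38>37); Rb⁺ < Br⁻ (both 36 e⁻, Z=37>35).

V⁵⁺ < Ti⁴⁺ < Sc³⁺ < Y³⁺ < Sr²⁺ < Rb⁺ < Br⁻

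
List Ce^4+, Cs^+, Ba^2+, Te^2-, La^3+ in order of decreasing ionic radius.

Isoelectronic series (54 e⁻ each). Size is set by nuclear charge: more protons means a smaller ion. Ce^4+ (Z=58), La^3+ (Z=57), Ba^2+ (Z=56), Cs^+ (Z=55), Te^2- (Z=52).

Te^2- > Cs^+ > Ba^2+ > La^3+ > Ce^4+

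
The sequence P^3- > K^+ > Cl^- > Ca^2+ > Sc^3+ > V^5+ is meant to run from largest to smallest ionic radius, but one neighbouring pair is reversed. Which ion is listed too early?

K^+

Scanning neighbour by neighbour, only K^+/Cl^- violates a trend: they are isoelectronic (18 e⁻) and K has more protons than Cl (19 vs 17), making K^+ smaller. That makes K^+ the one sitting a position early relative to where it belongs.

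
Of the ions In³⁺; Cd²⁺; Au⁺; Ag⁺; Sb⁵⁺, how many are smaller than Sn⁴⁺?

1

Work out protons and electrons: Sb⁵⁺ has 46 e⁻ (Z=51), Sn⁴⁺ has 46 e⁻ (Z=50), In³⁺ has 46 e⁻ (Z=49), Cd²⁺ has 46 e⁻ (Z=48), Ag⁺ has 46 e⁻ (Z=47), Au⁺ has 78 e⁻ (Z=79). Sb⁵⁺ < Sn⁴⁺ (isoelectronic, higher Z=51 is smaller); Sn⁴⁺ < In³⁺ (both 46 e⁻, Z=50>49); In³⁺ < Cd²⁺ (isoelectronic, higher Z=49 is smaller); Cd²⁺ < Ag⁺ (both 46 e⁻, Z=48>47); Ag⁺ < Au⁺ (same group, period 5 vs 6).
Ordering all of them (including Sn⁴⁺) by radius gives Sb⁵⁺ < Sn⁴⁺ < In³⁺ < Cd²⁺ < Ag⁺ < Au⁺. Count: 1.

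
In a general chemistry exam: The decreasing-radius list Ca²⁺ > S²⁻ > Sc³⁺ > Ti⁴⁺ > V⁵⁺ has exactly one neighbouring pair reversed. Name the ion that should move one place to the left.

Compare adjacent ions: they are isoelectronic (18 e⁻) and Ca has more protons than S (20 vs 16), making Ca²⁺ smaller — yet in this decreasing list Ca²⁺ sits before S²⁻. Nothing else is reversed, so S²⁻ should move one place to the left.

S²⁻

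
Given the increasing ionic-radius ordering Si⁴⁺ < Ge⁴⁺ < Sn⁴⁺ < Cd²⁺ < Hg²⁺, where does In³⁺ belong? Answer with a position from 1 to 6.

4

Tabulating Z and e⁻: Si⁴⁺ (Z=14, 10 e⁻), Ge⁴⁺ (Z=32, 28 e⁻), Sn⁴⁺ (Z=50, 46 e⁻), In³⁺ (Z=49, 46 e⁻), Cd²⁺ (Z=48, 46 e⁻), Hg²⁺ (Z=80, 78 e⁻). Si⁴⁺ < Ge⁴⁺ (same group, period 3 vs 4); Ge⁴⁺ < Sn⁴⁺ (same group, period 4 vs 5); Sn⁴⁺ < In³⁺ (isoelectronic, higher Z=50 is smaller); In³⁺ < Cd²⁺ (both 46 e⁻, Z=49>48); Cd²⁺ < Hg²⁺ (same group, period 5 vs 6).
Putting In³⁺ in gives Si⁴⁺ < Ge⁴⁺ < Sn⁴⁺ < In³⁺ < Cd²⁺ < Hg²⁺; it lands at slot 4.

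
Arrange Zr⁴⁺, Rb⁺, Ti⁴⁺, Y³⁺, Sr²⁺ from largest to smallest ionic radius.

Rb⁺ > Sr²⁺ > Y³⁺ > Zr⁴⁺ > Ti⁴⁺

Work out protons and electrons: Ti⁴⁺ has 18 e⁻ (Z=22), Zr⁴⁺ has 36 e⁻ (Z=40), Y³⁺ has 36 e⁻ (Z=39), Sr²⁺ has 36 e⁻ (Z=38), Rb⁺ has 36 e⁻ (Z=37). Ti⁴⁺ < Zr⁴⁺ (same group, 1 shell fewer); Zr⁴⁺ < Y³⁺ (isoelectronic, higher Z=40 is smaller); Y³⁺ < Sr²⁺ (isoelectronic, higher Z=39 is smaller); Sr²⁺ < Rb⁺ (both 36 e⁻, Z=38>37).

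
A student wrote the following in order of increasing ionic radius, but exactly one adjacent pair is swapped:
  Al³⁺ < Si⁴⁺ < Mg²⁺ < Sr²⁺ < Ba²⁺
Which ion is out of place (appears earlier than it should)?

The pair Al³⁺, Si⁴⁺ is the wrong way round — both have 10 electrons but Z(Si)=14 > Z(Al)=13, so Si⁴⁺ should be the smaller of the two. All other adjacent pairs agree with periodic trends, so Al³⁺ is the misplaced ion.

Al³⁺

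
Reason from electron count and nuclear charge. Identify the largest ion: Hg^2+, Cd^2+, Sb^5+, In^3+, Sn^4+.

Hg^2+

Tabulating Z and e⁻: Sb^5+: 46 e⁻, Z=51, Sn^4+: 46 e⁻, Z=50, In^3+: 46 e⁻, Z=49, Cd^2+: 46 e⁻, Z=48, Hg^2+: 78 e⁻, Z=80. Sb^5+ < Sn^4+ (isoelectronic, higher Z=51 is smaller); Sn^4+ < In^3+ (isoelectronic, higher Z=50 is smaller); In^3+ < Cd^2+ (both 46 e⁻, Z=49>48); Cd^2+ < Hg^2+ (same group, 1 shell fewer).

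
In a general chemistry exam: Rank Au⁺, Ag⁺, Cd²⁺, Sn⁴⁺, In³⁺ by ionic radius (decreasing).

Au⁺ > Ag⁺ > Cd²⁺ > In³⁺ > Sn⁴⁺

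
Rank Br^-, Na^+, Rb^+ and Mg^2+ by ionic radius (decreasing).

Electron counts and nuclear charges: Mg^2+ has 10 e⁻ (Z=12), Na^+ has 10 e⁻ (Z=11), Rb^+ has 36 e⁻ (Z=37), Br^- has 36 e⁻ (Z=35). Mg^2+ < Na^+ (both 10 e⁻, Z=12>11); Na^+ < Rb^+ (same group, period 3 vs 5); Rb^+ < Br^- (both 36 e⁻, Z=37>35).

Br^- > Rb^+ > Na^+ > Mg^2+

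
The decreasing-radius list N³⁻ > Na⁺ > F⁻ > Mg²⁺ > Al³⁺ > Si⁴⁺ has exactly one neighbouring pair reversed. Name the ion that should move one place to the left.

Check each adjacent pair. Na⁺ and F⁻ are reversed: both have 10 electrons but Z(Na)=11 > Z(F)=9, so Na⁺ should be the smaller of the two. No other neighbouring pair contradicts the periodic trends, so F⁻ is the ion listed too late.

F⁻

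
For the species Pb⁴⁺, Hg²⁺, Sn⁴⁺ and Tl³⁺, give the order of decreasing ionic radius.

Electron counts and nuclear charges: Sn⁴⁺: 46 e⁻, Z=50, Pb⁴⁺: 78 e⁻, Z=82, Tl³⁺: 78 e⁻, Z=81, Hg²⁺: 78 e⁻, Z=80. Sn⁴⁺ < Pb⁴⁺ (same group, 1 shell fewer); Pb⁴⁺ < Tl³⁺ (both 78 e⁻, Z=82>81); Tl³⁺ < Hg²⁺ (isoelectronic, higher Z=81 is smaller).

Hg²⁺ > Tl³⁺ > Pb⁴⁺ > Sn⁴⁺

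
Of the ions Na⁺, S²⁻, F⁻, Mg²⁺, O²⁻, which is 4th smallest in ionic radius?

O²⁻

First list Z and electron count for each: Mg²⁺ (Z=12, 10 e⁻), Na⁺ (Z=11, 10 e⁻), F⁻ (Z=9, 10 e⁻), O²⁻ (Z=8, 10 e⁻), S²⁻ (Z=16, 18 e⁻). Mg²⁺ < Na⁺ (both 10 e⁻, Z=12>11); Na⁺ < F⁻ (both 10 e⁻, Z=11>9); F⁻ < O²⁻ (isoelectronic, higher Z=9 is smaller); O²⁻ < S²⁻ (same group, period 2 vs 3).
That gives Mg²⁺ < Na⁺ < F⁻ < O²⁻ < S²⁻. From the smallest end, number 4 is O²⁻.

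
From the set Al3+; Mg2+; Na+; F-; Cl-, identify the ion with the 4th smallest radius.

F-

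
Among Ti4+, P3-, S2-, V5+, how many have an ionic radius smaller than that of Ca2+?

These species are isoelectronic with 18 electrons. The only difference is the number of protons: V5+ (Z=23), Ti4+ (Z=22), Ca2+ (Z=20), S2- (Z=16), P3- (Z=15). The strongest nuclear pull (V5+) gives the smallest ion.
Placing each against Ca2+: smaller — V5+, Ti4+; larger — S2-, P3-. That's 2.

2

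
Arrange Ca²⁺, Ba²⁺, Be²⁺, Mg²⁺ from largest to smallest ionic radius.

All are in the same group with charge +2. Radius grows down the group as n (the outermost shell) increases.

Ba²⁺ > Ca²⁺ > Mg²⁺ > Be²⁺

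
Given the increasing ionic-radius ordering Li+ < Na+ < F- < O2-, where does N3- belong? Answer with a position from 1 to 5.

Electron counts and nuclear charges: Li+: 2 e⁻, Z=3, Na+: 10 e⁻, Z=11, F-: 10 e⁻, Z=9, O2-: 10 e⁻, Z=8, N3-: 10 e⁻, Z=7. Li+ < Na+ (same group, period 2 vs 3); Na+ < F- (both 10 e⁻, Z=11>9); F- < O2- (isoelectronic, higher Z=9 is smaller); O2- < N3- (isoelectronic, higher Z=8 is smaller).
Merged order: Li+ < Na+ < F- < O2- < N3- — N3- is number 5.

5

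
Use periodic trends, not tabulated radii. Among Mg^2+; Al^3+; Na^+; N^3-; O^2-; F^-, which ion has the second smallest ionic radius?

Each ion has 10 electrons. The ranking follows nuclear charge in reverse — greater Z gives a smaller radius. Al^3+ (Z=13), Mg^2+ (Z=12), Na^+ (Z=11), F^- (Z=9), O^2- (Z=8), N^3- (Z=7).
Full ascending order: Al^3+ < Mg^2+ < Na^+ < F^- < O^2- < N^3-. Counting from the smallest, position 2 is Mg^2+.

Mg^2+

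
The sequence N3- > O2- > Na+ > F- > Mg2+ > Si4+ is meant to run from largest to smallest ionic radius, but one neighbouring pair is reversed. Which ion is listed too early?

Na+

Compare adjacent ions: Na+ and F- share 10 electrons; the higher nuclear charge on Na (Z=11) contracts it more, so Na+ < F- — yet in this decreasing list Na+ sits before F-. Nothing else is reversed, so Na+ should move one place to the right.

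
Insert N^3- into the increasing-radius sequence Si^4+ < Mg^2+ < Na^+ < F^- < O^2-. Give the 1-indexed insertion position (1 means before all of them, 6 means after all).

6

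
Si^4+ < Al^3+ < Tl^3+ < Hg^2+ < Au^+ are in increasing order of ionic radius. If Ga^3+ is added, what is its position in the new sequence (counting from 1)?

3

Tabulating Z and e⁻: Si^4+ has 10 e⁻ (Z=14), Al^3+ has 10 e⁻ (Z=13), Ga^3+ has 28 e⁻ (Z=31), Tl^3+ has 78 e⁻ (Z=81), Hg^2+ has 78 e⁻ (Z=80), Au^+ has 78 e⁻ (Z=79). Si^4+ < Al^3+ (both 10 e⁻, Z=14>13); Al^3+ < Ga^3+ (same group, period 3 vs 4); Ga^3+ < Tl^3+ (same group, 2 shells fewer); Tl^3+ < Hg^2+ (isoelectronic, higher Z=81 is smaller); Hg^2+ < Au^+ (both 78 e⁻, Z=80>79).
The complete sequence is Si^4+ < Al^3+ < Ga^3+ < Tl^3+ < Hg^2+ < Au^+. Ga^3+ sits at position 3.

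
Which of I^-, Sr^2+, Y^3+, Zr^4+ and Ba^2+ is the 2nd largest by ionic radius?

Ba^2+

First list Z and electron count for each: Zr^4+ has 36 e⁻ (Z=40), Y^3+ has 36 e⁻ (Z=39), Sr^2+ has 36 e⁻ (Z=38), Ba^2+ has 54 e⁻ (Z=56), I^- has 54 e⁻ (Z=53). Zr^4+ < Y^3+ (isoelectronic, higher Z=40 is smaller); Y^3+ < Sr^2+ (isoelectronic, higher Z=39 is smaller); Sr^2+ < Ba^2+ (same group, 1 shell fewer); Ba^2+ < I^- (isoelectronic, higher Z=56 is smaller).
Full ascending order: Zr^4+ < Y^3+ < Sr^2+ < Ba^2+ < I^-. Counting from the largest, position 2 is Ba^2+.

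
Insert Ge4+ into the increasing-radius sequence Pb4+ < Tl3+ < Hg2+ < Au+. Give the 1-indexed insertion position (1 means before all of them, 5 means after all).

1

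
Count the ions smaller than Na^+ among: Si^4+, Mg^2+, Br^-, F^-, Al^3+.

3

Electron counts and nuclear charges: Si^4+: 10 e⁻, Z=14, Al^3+: 10 e⁻, Z=13, Mg^2+: 10 e⁻, Z=12, Na^+: 10 e⁻, Z=11, F^-: 10 e⁻, Z=9, Br^-: 36 e⁻, Z=35. Si^4+ < Al^3+ (isoelectronic, higher Z=14 is smaller); Al^3+ < Mg^2+ (both 10 e⁻, Z=13>12); Mg^2+ < Na^+ (isoelectronic, higher Z=12 is smaller); Na^+ < F^- (isoelectronic, higher Z=11 is smaller); F^- < Br^- (same group, 2 shells fewer).
Relative to Na^+, the ions that are smaller are Si^4+, Al^3+, Mg^2+. Count: 3.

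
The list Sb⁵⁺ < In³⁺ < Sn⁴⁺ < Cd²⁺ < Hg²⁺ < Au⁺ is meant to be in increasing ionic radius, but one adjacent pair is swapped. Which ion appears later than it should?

Compare adjacent ions: both have 46 electrons but Z(Sn)=50 > Z(In)=49, so Sn⁴⁺ should be the smaller of the two — yet in this increasing list In³⁺ sits before Sn⁴⁺. Nothing else is reversed, so Sn⁴⁺ should move one place to the left.

Sn⁴⁺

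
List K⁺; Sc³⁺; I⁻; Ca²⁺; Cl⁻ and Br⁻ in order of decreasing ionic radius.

I⁻ > Br⁻ > Cl⁻ > K⁺ > Ca²⁺ > Sc³⁺

Sc³⁺: 18 e⁻, Z=21, Ca²⁺: 18 e⁻, Z=20, K⁺: 18 e⁻, Z=19, Cl⁻: 18 e⁻, Z=17, Br⁻: 36 e⁻, Z=35, I⁻: 54 e⁻, Z=53. Sc³⁺ < Ca²⁺ (isoelectronic, higher Z=21 is smaller); Ca²⁺ < K⁺ (both 18 e⁻, Z=20>19); K⁺ < Cl⁻ (isoelectronic, higher Z=19 is smaller); Cl⁻ < Br⁻ (same group, period 3 vs 4); Br⁻ < I⁻ (same group, 1 shell fewer).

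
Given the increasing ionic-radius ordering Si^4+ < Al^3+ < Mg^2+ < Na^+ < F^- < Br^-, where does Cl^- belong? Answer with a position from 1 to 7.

6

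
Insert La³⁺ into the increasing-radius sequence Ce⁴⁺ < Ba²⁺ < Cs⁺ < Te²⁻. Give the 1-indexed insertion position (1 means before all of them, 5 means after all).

2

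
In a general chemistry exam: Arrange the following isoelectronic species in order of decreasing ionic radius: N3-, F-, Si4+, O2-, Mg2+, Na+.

N3- > O2- > F- > Na+ > Mg2+ > Si4+

These species are isoelectronic with 10 electrons. The only difference is the number of protons: Si4+ (Z=14), Mg2+ (Z=12), Na+ (Z=11), F- (Z=9), O2- (Z=8), N3- (Z=7). The strongest nuclear pull (Si4+) gives the smallest ion.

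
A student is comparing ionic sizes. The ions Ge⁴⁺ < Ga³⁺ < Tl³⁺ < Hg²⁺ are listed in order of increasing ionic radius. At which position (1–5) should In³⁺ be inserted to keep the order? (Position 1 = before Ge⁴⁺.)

Tabulating Z and e⁻: Ge⁴⁺ has 28 e⁻ (Z=32), Ga³⁺ has 28 e⁻ (Z=31), In³⁺ has 46 e⁻ (Z=49), Tl³⁺ has 78 e⁻ (Z=81), Hg²⁺ has 78 e⁻ (Z=80). Ge⁴⁺ < Ga³⁺ (both 28 e⁻, Z=32>31); Ga³⁺ < In³⁺ (same group, 1 shell fewer); In³⁺ < Tl³⁺ (same group, 1 shell fewer); Tl³⁺ < Hg²⁺ (both 78 e⁻, Z=81>80).
Merged order: Ge⁴⁺ < Ga³⁺ < In³⁺ < Tl³⁺ < Hg²⁺ — In³⁺ is number 3.

3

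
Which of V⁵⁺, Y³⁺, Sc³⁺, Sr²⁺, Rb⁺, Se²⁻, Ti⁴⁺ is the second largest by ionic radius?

Rb⁺

Work out protons and electrons: V⁵⁺: 18 e⁻, Z=23, Ti⁴⁺: 18 e⁻, Z=22, Sc³⁺: 18 e⁻, Z=21, Y³⁺: 36 e⁻, Z=39, Sr²⁺: 36 e⁻, Z=38, Rb⁺: 36 e⁻, Z=37, Se²⁻: 36 e⁻, Z=34. V⁵⁺ < Ti⁴⁺ (both 18 e⁻, Z=23>22); Ti⁴⁺ < Sc³⁺ (both 18 e⁻, Z=22>21); Sc³⁺ < Y³⁺ (same group, period 4 vs 5); Y³⁺ < Sr²⁺ (both 36 e⁻, Z=39>38); Sr²⁺ < Rb⁺ (isoelectronic, higher Z=38 is smaller); Rb⁺ < Se²⁻ (isoelectronic, higher Z=37 is smaller).
That gives V⁵⁺ < Ti⁴⁺ < Sc³⁺ < Y³⁺ < Sr²⁺ < Rb⁺ < Se²⁻. From the largest end, number 2 is Rb⁺.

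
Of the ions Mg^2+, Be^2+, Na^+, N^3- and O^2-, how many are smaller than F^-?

Be^2+ has 2 e⁻ (Z=4), Mg^2+ has 10 e⁻ (Z=12), Na^+ has 10 e⁻ (Z=11), F^- has 10 e⁻ (Z=9), O^2- has 10 e⁻ (Z=8), N^3- has 10 e⁻ (Z=7). Be^2+ < Mg^2+ (same group, 1 shell fewer); Mg^2+ < Na^+ (both 10 e⁻, Z=12>11); Na^+ < F^- (isoelectronic, higher Z=11 is smaller); F^- < O^2- (isoelectronic, higher Z=9 is smaller); O^2- < N^3- (both 10 e⁻, Z=8>7).
Ordering all of them (including F^-) by radius gives Be^2+ < Mg^2+ < Na^+ < F^- < O^2- < N^3-. So 3 are smaller.

3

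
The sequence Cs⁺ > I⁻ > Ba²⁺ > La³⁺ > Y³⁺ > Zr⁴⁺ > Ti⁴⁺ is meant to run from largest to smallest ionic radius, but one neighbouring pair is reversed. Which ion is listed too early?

Cs⁺

Scanning neighbour by neighbour, only Cs⁺/I⁻ violates a trend: both have 54 electrons but Z(Cs)=55 > Z(I)=53, so Cs⁺ should be the smaller of the two. That makes Cs⁺ the one sitting a position early relative to where it belongs.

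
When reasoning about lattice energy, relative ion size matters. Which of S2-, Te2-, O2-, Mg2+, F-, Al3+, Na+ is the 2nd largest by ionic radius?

S2-

Work out protons and electrons: Al3+: 10 e⁻, Z=13, Mg2+: 10 e⁻, Z=12, Na+: 10 e⁻, Z=11, F-: 10 e⁻, Z=9, O2-: 10 e⁻, Z=8, S2-: 18 e⁻, Z=16, Te2-: 54 e⁻, Z=52. Al3+ < Mg2+ (isoelectronic, higher Z=13 is smaller); Mg2+ < Na+ (isoelectronic, higher Z=12 is smaller); Na+ < F- (both 10 e⁻, Z=11>9); F- < O2- (isoelectronic, higher Z=9 is smaller); O2- < S2- (same group, period 2 vs 3); S2- < Te2- (same group, 2 shells fewer).
That gives Al3+ < Mg2+ < Na+ < F- < O2- < S2- < Te2-. From the largest end, number 2 is S2-.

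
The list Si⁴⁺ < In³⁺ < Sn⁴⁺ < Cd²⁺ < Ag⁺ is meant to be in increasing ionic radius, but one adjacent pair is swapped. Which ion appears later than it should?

Compare adjacent ions: both have 46 electrons but Z(Sn)=50 > Z(In)=49, so Sn⁴⁺ should be the smaller of the two — yet in this increasing list In³⁺ sits before Sn⁴⁺. Nothing else is reversed, so Sn⁴⁺ should move one place to the left.

Sn⁴⁺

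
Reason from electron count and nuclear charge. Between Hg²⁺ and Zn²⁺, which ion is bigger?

Same group, same charge. Going down the group adds an extra shell of electrons, so the ion gets larger: Zn²⁺ is highest in the group and smallest.

Hg²⁺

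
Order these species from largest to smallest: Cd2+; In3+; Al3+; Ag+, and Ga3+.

First list Z and electron count for each: Al3+ has 10 e⁻ (Z=13), Ga3+ has 28 e⁻ (Z=31), In3+ has 46 e⁻ (Z=49), Cd2+ has 46 e⁻ (Z=48), Ag+ has 46 e⁻ (Z=47). Al3+ < Ga3+ (same group, 1 shell fewer); Ga3+ < In3+ (same group, period 4 vs 5); In3+ < Cd2+ (isoelectronic, higher Z=49 is smaller); Cd2+ < Ag+ (isoelectronic, higher Z=48 is smaller).

Ag+ > Cd2+ > In3+ > Ga3+ > Al3+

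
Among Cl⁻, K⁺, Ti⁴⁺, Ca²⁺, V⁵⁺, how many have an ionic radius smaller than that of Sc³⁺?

All of these have 18 electrons (isoelectronic). With the same electron cloud, the ion with the most protons pulls it in tightest. Nuclear charges: V⁵⁺ (Z=23), Ti⁴⁺ (Z=22), Sc³⁺ (Z=21), Ca²⁺ (Z=20), K⁺ (Z=19), Cl⁻ (Z=17). Highest Z is smallest.
Placing each against Sc³⁺: smaller — V⁵⁺, Ti⁴⁺; larger — Ca²⁺, K⁺, Cl⁻. Count: 2.

2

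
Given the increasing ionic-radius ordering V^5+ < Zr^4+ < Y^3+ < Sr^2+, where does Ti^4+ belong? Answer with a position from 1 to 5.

2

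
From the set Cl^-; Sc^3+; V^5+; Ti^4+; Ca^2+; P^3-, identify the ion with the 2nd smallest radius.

Ti^4+

These species are isoelectronic with 18 electrons. The only difference is the number of protons: V^5+ (Z=23), Ti^4+ (Z=22), Sc^3+ (Z=21), Ca^2+ (Z=20), Cl^- (Z=17), P^3- (Z=15). The strongest nuclear pull (V^5+) gives the smallest ion.
Full ascending order: V^5+ < Ti^4+ < Sc^3+ < Ca^2+ < Cl^- < P^3-. Counting from the smallest, position 2 is Ti^4+.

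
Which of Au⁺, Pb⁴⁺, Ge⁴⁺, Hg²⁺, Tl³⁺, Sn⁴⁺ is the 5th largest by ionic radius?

Sn⁴⁺

Tabulating Z and e⁻: Ge⁴⁺ (Z=32, 28 e⁻), Sn⁴⁺ (Z=50, 46 e⁻), Pb⁴⁺ (Z=82, 78 e⁻), Tl³⁺ (Z=81, 78 e⁻), Hg²⁺ (Z=80, 78 e⁻), Au⁺ (Z=79, 78 e⁻). Ge⁴⁺ < Sn⁴⁺ (same group, period 4 vs 5); Sn⁴⁺ < Pb⁴⁺ (same group, period 5 vs 6); Pb⁴⁺ < Tl³⁺ (isoelectronic, higher Z=82 is smaller); Tl³⁺ < Hg²⁺ (both 78 e⁻, Z=81>80); Hg²⁺ < Au⁺ (both 78 e⁻, Z=80>79).
Full ascending order: Ge⁴⁺ < Sn⁴⁺ < Pb⁴⁺ < Tl³⁺ < Hg²⁺ < Au⁺. Counting from the largest, position 5 is Sn⁴⁺.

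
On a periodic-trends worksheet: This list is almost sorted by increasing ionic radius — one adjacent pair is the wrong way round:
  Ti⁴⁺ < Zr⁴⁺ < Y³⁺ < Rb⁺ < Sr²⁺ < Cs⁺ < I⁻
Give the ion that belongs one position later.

Check each adjacent pair. Rb⁺ and Sr²⁺ are reversed: both have 36 electrons but Z(Sr)=38 > Z(Rb)=37, so Sr²⁺ should be the smaller of the two. No other neighbouring pair contradicts the periodic trends, so Rb⁺ is the ion listed too early.

Rb⁺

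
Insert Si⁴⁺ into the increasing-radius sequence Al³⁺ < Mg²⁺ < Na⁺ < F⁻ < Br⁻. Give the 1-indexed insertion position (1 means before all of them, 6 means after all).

1

Si⁴⁺ (Z=14, 10 e⁻), Al³⁺ (Z=13, 10 e⁻), Mg²⁺ (Z=12, 10 e⁻), Na⁺ (Z=11, 10 e⁻), F⁻ (Z=9, 10 e⁻), Br⁻ (Z=35, 36 e⁻). Si⁴⁺ < Al³⁺ (isoelectronic, higher Z=14 is smaller); Al³⁺ < Mg²⁺ (isoelectronic, higher Z=13 is smaller); Mg²⁺ < Na⁺ (isoelectronic, higher Z=12 is smaller); Na⁺ < F⁻ (both 10 e⁻, Z=11>9); F⁻ < Br⁻ (same group, period 2 vs 4).
Putting Si⁴⁺ in gives Si⁴⁺ < Al³⁺ < Mg²⁺ < Na⁺ < F⁻ < Br⁻; it lands at slot 1.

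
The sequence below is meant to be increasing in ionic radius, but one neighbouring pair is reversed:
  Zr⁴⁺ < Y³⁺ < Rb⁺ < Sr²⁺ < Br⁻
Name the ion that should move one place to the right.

Compare adjacent ions: both have 36 electrons but Z(Sr)=38 > Z(Rb)=37, so Sr²⁺ should be the smaller of the two — yet in this increasing list Rb⁺ sits before Sr²⁺. Nothing else is reversed, so Rb⁺ should move one place to the right.

Rb⁺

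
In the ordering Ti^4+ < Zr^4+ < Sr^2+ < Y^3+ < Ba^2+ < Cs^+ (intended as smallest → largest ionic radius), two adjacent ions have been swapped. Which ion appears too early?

Sr^2+

Check each adjacent pair. Sr^2+ and Y^3+ are reversed: Y^3+ and Sr^2+ share 36 electrons; the higher nuclear charge on Y (Z=39) contracts it more, so Y^3+ < Sr^2+. No other neighbouring pair contradicts the periodic trends, so Sr^2+ is the ion listed too early.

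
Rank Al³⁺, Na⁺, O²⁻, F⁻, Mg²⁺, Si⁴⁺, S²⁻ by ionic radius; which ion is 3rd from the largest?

Tabulating Z and e⁻: Si⁴⁺ has 10 e⁻ (Z=14), Al³⁺ has 10 e⁻ (Z=13), Mg²⁺ has 10 e⁻ (Z=12), Na⁺ has 10 e⁻ (Z=11), F⁻ has 10 e⁻ (Z=9), O²⁻ has 10 e⁻ (Z=8), S²⁻ has 18 e⁻ (Z=16). Si⁴⁺ < Al³⁺ (isoelectronic, higher Z=14 is smaller); Al³⁺ < Mg²⁺ (both 10 e⁻, Z=13>12); Mg²⁺ < Na⁺ (isoelectronic, higher Z=12 is smaller); Na⁺ < F⁻ (isoelectronic, higher Z=11 is smaller); F⁻ < O²⁻ (isoelectronic, higher Z=9 is smaller); O²⁻ < S²⁻ (same group, period 2 vs 3).
So the order is Si⁴⁺ < Al³⁺ < Mg²⁺ < Na⁺ < F⁻ < O²⁻ < S²⁻; the 3rd-largest ion is F⁻.

F⁻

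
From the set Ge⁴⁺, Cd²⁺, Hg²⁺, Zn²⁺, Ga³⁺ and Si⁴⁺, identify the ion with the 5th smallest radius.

Cd²⁺

Work out protons and electrons: Si⁴⁺ has 10 e⁻ (Z=14), Ge⁴⁺ has 28 e⁻ (Z=32), Ga³⁺ has 28 e⁻ (Z=31), Zn²⁺ has 28 e⁻ (Z=30), Cd²⁺ has 46 e⁻ (Z=48), Hg²⁺ has 78 e⁻ (Z=80). Si⁴⁺ < Ge⁴⁺ (same group, period 3 vs 4); Ge⁴⁺ < Ga³⁺ (isoelectronic, higher Z=32 is smaller); Ga³⁺ < Zn²⁺ (both 28 e⁻, Z=31>30); Zn²⁺ < Cd²⁺ (same group, 1 shell fewer); Cd²⁺ < Hg²⁺ (same group, period 5 vs 6).
Full ascending order: Si⁴⁺ < Ge⁴⁺ < Ga³⁺ < Zn²⁺ < Cd²⁺ < Hg²⁺. Counting from the smallest, position 5 is Cd²⁺.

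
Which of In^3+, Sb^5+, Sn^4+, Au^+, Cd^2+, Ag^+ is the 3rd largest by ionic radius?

Cd^2+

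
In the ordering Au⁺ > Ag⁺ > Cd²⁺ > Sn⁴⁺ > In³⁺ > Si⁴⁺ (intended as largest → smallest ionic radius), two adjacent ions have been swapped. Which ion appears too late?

In³⁺

Scanning neighbour by neighbour, only Sn⁴⁺/In³⁺ violates a trend: Sn⁴⁺ and In³⁺ share 46 electrons; the higher nuclear charge on Sn (Z=50) contracts it more, so Sn⁴⁺ < In³⁺. That makes In³⁺ the one sitting a position late relative to where it belongs.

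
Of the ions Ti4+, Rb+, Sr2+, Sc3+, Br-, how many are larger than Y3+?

Electron counts and nuclear charges: Ti4+ has 18 e⁻ (Z=22), Sc3+ has 18 e⁻ (Z=21), Y3+ has 36 e⁻ (Z=39), Sr2+ has 36 e⁻ (Z=38), Rb+ has 36 e⁻ (Z=37), Br- has 36 e⁻ (Z=35). Ti4+ < Sc3+ (isoelectronic, higher Z=22 is smaller); Sc3+ < Y3+ (same group, 1 shell fewer); Y3+ < Sr2+ (both 36 e⁻, Z=39>38); Sr2+ < Rb+ (both 36 e⁻, Z=38>37); Rb+ < Br- (isoelectronic, higher Z=37 is smaller).
Ordering all of them (including Y3+) by radius gives Ti4+ < Sc3+ < Y3+ < Sr2+ < Rb+ < Br-. So 3 are larger.

3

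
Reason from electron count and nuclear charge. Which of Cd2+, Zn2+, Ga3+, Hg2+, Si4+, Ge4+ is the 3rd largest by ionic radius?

Tabulating Z and e⁻: Si4+ (Z=14, 10 e⁻), Ge4+ (Z=32, 28 e⁻), Ga3+ (Z=31, 28 e⁻), Zn2+ (Z=30, 28 e⁻), Cd2+ (Z=48, 46 e⁻), Hg2+ (Z=80, 78 e⁻). Si4+ < Ge4+ (same group, 1 shell fewer); Ge4+ < Ga3+ (both 28 e⁻, Z=32>31); Ga3+ < Zn2+ (isoelectronic, higher Z=31 is smaller); Zn2+ < Cd2+ (same group, period 4 vs 5); Cd2+ < Hg2+ (same group, period 5 vs 6).
Ordering: Si4+ < Ge4+ < Ga3+ < Zn2+ < Cd2+ < Hg2+. The 3rd largest is Zn2+.

Zn2+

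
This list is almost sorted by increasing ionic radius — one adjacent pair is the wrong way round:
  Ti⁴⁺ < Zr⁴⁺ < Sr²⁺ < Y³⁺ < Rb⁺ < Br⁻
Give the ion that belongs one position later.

Sr²⁺

Scanning neighbour by neighbour, only Sr²⁺/Y³⁺ violates a trend: Y³⁺ and Sr²⁺ share 36 electrons; the higher nuclear charge on Y (Z=39) contracts it more, so Y³⁺ < Sr²⁺. That makes Sr²⁺ the one sitting a position early relative to where it belongs.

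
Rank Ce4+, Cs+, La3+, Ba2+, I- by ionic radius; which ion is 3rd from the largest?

Ba2+

These species are isoelectronic with 54 electrons. The only difference is the number of protons: Ce4+ (Z=58), La3+ (Z=57), Ba2+ (Z=56), Cs+ (Z=55), I- (Z=53). The strongest nuclear pull (Ce4+) gives the smallest ion.
So the order is Ce4+ < La3+ < Ba2+ < Cs+ < I-; the 3rd-largest ion is Ba2+.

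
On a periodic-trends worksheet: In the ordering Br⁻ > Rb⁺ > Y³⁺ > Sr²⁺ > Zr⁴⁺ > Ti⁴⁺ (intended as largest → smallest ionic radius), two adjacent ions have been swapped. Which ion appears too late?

Scanning neighbour by neighbour, only Y³⁺/Sr²⁺ violates a trend: they are isoelectronic (36 e⁻) and Y has more protons than Sr (39 vs 38), making Y³⁺ smaller. That makes Sr²⁺ the one sitting a position late relative to where it belongs.

Sr²⁺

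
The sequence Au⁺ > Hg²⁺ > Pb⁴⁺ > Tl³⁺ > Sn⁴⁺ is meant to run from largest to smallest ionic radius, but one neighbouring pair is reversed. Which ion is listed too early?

Check each adjacent pair. Pb⁴⁺ and Tl³⁺ are reversed: Pb⁴⁺ and Tl³⁺ share 78 electrons; the higher nuclear charge on Pb (Z=82) contracts it more, so Pb⁴⁺ < Tl³⁺. No other neighbouring pair contradicts the periodic trends, so Pb⁴⁺ is the ion listed too early.

Pb⁴⁺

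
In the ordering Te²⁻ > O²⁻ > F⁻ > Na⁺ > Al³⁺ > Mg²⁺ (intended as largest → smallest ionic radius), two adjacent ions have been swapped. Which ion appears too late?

Scanning neighbour by neighbour, only Al³⁺/Mg²⁺ violates a trend: they are isoelectronic (10 e⁻) and Al has more protons than Mg (13 vs 12), making Al³⁺ smaller. That makes Mg²⁺ the one sitting a position late relative to where it belongs.

Mg²⁺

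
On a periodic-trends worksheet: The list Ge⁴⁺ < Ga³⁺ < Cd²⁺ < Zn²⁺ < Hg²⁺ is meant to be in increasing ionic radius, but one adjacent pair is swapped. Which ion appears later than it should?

Zn²⁺

Compare adjacent ions: same group and charge — period 4 sits above period 5, so Zn²⁺ is smaller — yet in this increasing list Cd²⁺ sits before Zn²⁺. Nothing else is reversed, so Zn²⁺ should move one place to the left.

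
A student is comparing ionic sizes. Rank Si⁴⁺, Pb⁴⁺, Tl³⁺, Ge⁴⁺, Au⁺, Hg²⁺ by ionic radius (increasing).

Si⁴⁺ < Ge⁴⁺ < Pb⁴⁺ < Tl³⁺ < Hg²⁺ < Au⁺

First list Z and electron count for each: Si⁴⁺ (Z=14, 10 e⁻), Ge⁴⁺ (Z=32, 28 e⁻), Pb⁴⁺ (Z=82, 78 e⁻), Tl³⁺ (Z=81, 78 e⁻), Hg²⁺ (Z=80, 78 e⁻), Au⁺ (Z=79, 78 e⁻). Si⁴⁺ < Ge⁴⁺ (same group, 1 shell fewer); Ge⁴⁺ < Pb⁴⁺ (same group, period 4 vs 6); Pb⁴⁺ < Tl³⁺ (both 78 e⁻, Z=82>81); Tl³⁺ < Hg²⁺ (both 78 e⁻, Z=81>80); Hg²⁺ < Au⁺ (isoelectronic, higher Z=80 is smaller).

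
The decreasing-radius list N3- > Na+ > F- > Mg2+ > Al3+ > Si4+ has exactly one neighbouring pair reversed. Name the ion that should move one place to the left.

F-

The pair Na+, F- is the wrong way round — both have 10 electrons but Z(Na)=11 > Z(F)=9, so Na+ should be the smaller of the two. All other adjacent pairs agree with periodic trends, so F- is the misplaced ion.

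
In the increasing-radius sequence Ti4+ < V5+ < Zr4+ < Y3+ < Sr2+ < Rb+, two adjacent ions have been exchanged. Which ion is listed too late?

Scanning neighbour by neighbour, only Ti4+/V5+ violates a trend: they are isoelectronic (18 e⁻) and V has more protons than Ti (23 vs 22), making V5+ smaller. That makes V5+ the one sitting a position late relative to where it belongs.

V5+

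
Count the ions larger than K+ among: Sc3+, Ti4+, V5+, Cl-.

Isoelectronic series (18 e⁻ each). Size is set by nuclear charge: more protons means a smaller ion. V5+ (Z=23), Ti4+ (Z=22), Sc3+ (Z=21), K+ (Z=19), Cl- (Z=17).
Overall: V5+ < Ti4+ < Sc3+ < K+ < Cl-. K+ has 3 below it and 1 above. So 1 is larger.

1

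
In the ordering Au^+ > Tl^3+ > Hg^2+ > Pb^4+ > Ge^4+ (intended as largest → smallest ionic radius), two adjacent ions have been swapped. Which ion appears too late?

Hg^2+

The pair Tl^3+, Hg^2+ is the wrong way round — both have 78 electrons but Z(Tl)=81 > Z(Hg)=80, so Tl^3+ should be the smaller of the two. All other adjacent pairs agree with periodic trends, so Hg^2+ is the misplaced ion.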